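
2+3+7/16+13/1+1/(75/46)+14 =39661/1200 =33.05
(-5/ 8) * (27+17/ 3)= -245/ 12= -20.42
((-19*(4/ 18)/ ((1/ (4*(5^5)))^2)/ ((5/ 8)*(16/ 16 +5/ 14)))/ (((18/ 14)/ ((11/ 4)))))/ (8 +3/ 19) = -512050000000/ 2511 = -203922739.94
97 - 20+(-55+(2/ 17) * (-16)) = 342/ 17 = 20.12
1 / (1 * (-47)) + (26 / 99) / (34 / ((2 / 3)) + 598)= -63029 / 3019797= -0.02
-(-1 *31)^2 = -961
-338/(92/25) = -91.85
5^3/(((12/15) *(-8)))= -625/32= -19.53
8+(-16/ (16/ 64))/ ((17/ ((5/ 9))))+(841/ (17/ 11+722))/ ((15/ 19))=4993211/ 676515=7.38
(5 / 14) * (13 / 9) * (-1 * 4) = -130 / 63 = -2.06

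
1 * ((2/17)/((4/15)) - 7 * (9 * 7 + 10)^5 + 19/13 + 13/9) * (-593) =8605320180558.13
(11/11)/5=1/5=0.20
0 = 0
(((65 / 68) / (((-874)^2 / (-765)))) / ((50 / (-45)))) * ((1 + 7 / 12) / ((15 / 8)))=117 / 160816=0.00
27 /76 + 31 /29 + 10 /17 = 75403 /37468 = 2.01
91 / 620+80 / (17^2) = 75899 / 179180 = 0.42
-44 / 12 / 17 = -11 / 51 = -0.22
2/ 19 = 0.11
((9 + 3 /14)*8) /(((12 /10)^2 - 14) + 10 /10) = -12900 /2023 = -6.38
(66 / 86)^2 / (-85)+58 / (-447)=-9602353 / 70252755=-0.14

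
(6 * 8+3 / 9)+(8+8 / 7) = 1207 / 21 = 57.48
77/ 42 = 11/ 6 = 1.83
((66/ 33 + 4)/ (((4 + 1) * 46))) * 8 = 24/ 115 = 0.21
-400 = -400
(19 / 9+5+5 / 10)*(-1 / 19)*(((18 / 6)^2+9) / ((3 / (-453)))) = 20687 / 19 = 1088.79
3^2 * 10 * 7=630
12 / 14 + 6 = 48 / 7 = 6.86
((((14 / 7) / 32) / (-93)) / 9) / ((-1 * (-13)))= -0.00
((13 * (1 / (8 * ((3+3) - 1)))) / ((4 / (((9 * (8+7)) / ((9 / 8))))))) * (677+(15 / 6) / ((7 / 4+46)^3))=183972704253 / 27871484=6600.75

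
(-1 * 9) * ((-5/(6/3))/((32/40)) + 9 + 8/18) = -56.88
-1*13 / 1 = -13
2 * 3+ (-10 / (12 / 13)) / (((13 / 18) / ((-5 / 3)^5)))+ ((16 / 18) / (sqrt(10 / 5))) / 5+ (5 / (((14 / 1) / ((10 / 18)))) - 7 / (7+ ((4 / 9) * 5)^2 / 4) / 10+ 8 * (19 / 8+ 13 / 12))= 4 * sqrt(2) / 45+ 428641883 / 1890945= 226.81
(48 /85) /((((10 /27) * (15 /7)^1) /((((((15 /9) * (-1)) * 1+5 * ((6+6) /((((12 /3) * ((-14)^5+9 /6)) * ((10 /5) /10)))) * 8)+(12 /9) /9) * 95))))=-9391682216 /91429825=-102.72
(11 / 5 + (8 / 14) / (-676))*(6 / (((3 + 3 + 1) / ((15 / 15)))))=78048 / 41405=1.88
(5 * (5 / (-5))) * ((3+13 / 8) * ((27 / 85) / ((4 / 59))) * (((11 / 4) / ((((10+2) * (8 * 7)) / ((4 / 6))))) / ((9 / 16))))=-24013 / 45696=-0.53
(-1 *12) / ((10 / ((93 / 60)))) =-1.86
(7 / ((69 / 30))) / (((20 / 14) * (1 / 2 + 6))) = 98 / 299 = 0.33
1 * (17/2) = 17/2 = 8.50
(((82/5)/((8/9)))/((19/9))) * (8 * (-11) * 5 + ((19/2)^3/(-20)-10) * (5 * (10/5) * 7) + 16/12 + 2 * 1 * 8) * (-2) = 219105189/3040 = 72074.08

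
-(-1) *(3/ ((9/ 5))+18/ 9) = 11/ 3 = 3.67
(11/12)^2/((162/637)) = 3.30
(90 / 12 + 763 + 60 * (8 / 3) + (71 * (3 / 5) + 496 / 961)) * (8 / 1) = 1207284 / 155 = 7788.93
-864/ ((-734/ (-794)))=-934.63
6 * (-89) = -534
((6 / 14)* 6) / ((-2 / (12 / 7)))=-108 / 49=-2.20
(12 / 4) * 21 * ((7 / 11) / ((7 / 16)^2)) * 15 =3141.82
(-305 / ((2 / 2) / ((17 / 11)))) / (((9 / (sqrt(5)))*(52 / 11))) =-5185*sqrt(5) / 468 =-24.77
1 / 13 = 0.08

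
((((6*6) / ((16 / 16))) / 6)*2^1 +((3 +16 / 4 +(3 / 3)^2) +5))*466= 11650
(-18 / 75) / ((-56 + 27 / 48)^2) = -1536 / 19669225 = -0.00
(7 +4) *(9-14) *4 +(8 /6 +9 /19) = -12437 /57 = -218.19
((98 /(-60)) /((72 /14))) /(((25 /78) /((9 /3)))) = -4459 /1500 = -2.97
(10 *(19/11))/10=1.73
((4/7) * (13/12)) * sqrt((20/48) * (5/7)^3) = 325 * sqrt(21)/6174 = 0.24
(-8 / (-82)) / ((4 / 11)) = 11 / 41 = 0.27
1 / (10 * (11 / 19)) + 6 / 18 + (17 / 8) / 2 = 4141 / 2640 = 1.57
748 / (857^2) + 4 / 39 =2966968 / 28643511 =0.10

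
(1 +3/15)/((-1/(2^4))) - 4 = -116/5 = -23.20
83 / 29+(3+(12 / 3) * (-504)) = -58294 / 29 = -2010.14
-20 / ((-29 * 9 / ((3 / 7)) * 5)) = 4 / 609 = 0.01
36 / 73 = 0.49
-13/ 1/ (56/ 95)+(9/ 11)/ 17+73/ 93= -20666557/ 973896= -21.22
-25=-25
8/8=1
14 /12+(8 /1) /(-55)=1.02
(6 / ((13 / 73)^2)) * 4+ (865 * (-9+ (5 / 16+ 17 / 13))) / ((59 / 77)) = -1208368951 / 159536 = -7574.27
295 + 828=1123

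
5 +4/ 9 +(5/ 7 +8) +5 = 1207/ 63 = 19.16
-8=-8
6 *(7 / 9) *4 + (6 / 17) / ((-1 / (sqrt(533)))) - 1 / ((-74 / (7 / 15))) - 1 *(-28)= 17269 / 370 - 6 *sqrt(533) / 17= 38.52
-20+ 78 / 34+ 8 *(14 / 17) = -189 / 17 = -11.12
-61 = -61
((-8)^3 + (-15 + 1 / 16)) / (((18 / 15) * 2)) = -42155 / 192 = -219.56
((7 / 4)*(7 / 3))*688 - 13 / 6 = 16843 / 6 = 2807.17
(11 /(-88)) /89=-1 /712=-0.00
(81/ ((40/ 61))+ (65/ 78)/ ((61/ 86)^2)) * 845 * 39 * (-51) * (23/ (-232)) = 144048475765623/ 6906176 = 20857921.34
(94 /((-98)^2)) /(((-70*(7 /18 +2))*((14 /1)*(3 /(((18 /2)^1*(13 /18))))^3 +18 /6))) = -309777 /23162567050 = -0.00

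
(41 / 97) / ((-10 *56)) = -0.00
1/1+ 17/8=25/8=3.12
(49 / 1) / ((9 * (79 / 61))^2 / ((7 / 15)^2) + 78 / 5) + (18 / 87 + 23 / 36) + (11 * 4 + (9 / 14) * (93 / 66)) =357924830851979 / 7810133480226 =45.83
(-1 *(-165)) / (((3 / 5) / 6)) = 1650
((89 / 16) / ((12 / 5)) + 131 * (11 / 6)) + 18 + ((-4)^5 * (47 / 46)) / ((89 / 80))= -89082143 / 131008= -679.97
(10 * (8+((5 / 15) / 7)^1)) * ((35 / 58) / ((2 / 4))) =8450 / 87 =97.13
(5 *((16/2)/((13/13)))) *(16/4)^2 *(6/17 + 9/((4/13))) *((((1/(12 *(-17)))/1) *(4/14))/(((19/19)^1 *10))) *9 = -48312/2023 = -23.88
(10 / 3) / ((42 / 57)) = 95 / 21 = 4.52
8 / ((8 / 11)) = 11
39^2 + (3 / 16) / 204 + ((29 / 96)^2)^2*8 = 274531614689 / 180486144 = 1521.07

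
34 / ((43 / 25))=850 / 43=19.77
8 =8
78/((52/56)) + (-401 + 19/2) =-615/2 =-307.50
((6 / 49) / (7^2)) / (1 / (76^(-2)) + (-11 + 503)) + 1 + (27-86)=-436434569 / 7524734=-58.00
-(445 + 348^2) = -121549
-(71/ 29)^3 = -357911/ 24389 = -14.68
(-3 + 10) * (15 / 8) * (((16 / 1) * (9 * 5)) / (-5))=-1890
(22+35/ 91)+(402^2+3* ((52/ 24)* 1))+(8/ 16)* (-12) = 4202299/ 26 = 161626.88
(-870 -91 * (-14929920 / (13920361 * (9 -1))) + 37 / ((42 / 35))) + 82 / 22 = -8311496129 / 10096086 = -823.24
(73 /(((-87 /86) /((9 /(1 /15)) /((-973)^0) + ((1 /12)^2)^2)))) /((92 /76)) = -166956689401 /20746368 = -8047.51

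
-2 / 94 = -1 / 47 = -0.02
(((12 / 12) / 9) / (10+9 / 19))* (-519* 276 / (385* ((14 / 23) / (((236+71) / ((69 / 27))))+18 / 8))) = -3342169008 / 1909475645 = -1.75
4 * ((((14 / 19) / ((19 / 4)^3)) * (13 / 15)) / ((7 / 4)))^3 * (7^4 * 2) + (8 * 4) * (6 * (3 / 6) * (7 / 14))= 358562680873618456528 / 7469937851848293375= 48.00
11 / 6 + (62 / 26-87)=-6457 / 78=-82.78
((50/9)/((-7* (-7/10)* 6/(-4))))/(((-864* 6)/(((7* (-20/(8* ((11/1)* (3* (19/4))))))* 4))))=-625/9598743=-0.00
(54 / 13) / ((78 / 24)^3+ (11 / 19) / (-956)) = 1743744 / 14410357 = 0.12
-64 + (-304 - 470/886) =-163259/443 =-368.53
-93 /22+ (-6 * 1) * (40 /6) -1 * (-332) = 6331 /22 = 287.77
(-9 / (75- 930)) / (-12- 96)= -1 / 10260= -0.00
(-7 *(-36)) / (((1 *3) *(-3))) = -28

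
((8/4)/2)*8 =8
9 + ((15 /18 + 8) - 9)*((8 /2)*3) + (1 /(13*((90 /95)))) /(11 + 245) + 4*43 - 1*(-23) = 12100627 /59904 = 202.00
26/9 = 2.89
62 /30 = 31 /15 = 2.07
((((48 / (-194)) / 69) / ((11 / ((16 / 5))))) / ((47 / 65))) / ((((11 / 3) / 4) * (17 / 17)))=-19968 / 12687697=-0.00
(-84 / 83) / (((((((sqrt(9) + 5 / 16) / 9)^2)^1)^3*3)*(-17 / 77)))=19223112566439936 / 31273913553019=614.67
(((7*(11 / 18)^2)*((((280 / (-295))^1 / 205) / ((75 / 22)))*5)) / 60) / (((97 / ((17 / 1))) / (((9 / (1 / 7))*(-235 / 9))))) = 364769867 / 4276368675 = 0.09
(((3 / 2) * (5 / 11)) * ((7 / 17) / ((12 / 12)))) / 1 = 105 / 374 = 0.28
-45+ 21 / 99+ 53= 271 / 33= 8.21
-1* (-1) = 1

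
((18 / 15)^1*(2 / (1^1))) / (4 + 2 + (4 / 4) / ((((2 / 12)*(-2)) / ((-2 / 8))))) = 16 / 45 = 0.36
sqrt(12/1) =2 * sqrt(3) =3.46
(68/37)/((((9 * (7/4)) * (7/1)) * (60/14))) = 136/34965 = 0.00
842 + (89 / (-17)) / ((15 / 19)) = 835.37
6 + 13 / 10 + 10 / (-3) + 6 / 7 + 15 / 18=198 / 35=5.66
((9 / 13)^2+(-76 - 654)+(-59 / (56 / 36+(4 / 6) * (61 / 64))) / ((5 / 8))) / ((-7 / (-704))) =-41430397888 / 533195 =-77702.15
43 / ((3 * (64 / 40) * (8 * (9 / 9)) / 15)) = 16.80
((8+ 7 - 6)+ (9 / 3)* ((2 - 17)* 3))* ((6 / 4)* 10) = -1890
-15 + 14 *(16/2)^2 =881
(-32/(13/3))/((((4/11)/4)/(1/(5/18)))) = -19008/65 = -292.43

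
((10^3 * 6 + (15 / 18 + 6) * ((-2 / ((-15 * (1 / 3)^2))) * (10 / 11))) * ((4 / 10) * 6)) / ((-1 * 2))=-396492 / 55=-7208.95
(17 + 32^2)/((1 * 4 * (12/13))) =4511/16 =281.94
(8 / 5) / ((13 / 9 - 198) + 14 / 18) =-36 / 4405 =-0.01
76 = 76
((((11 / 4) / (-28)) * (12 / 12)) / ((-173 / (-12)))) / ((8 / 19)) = -627 / 38752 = -0.02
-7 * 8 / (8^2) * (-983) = 6881 / 8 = 860.12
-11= -11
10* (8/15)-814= -2426/3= -808.67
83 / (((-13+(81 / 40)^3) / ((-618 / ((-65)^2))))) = 131312640 / 50794471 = 2.59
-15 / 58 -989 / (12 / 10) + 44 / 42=-501437 / 609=-823.38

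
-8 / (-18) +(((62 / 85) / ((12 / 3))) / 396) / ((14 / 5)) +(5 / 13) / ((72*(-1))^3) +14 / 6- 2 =0.78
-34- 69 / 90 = -1043 / 30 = -34.77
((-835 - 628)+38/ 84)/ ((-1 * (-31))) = -61427/ 1302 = -47.18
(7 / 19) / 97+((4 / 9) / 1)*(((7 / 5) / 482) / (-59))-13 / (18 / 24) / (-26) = 790621693 / 1179252765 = 0.67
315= 315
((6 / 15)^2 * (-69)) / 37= -276 / 925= -0.30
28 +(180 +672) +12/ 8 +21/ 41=72325/ 82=882.01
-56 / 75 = -0.75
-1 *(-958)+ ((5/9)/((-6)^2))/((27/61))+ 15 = 8512109/8748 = 973.03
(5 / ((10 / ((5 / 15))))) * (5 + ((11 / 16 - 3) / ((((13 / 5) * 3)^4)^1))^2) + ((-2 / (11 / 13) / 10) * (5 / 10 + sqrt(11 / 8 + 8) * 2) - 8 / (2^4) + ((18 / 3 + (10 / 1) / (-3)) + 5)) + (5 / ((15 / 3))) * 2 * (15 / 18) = 4317230411434670911 / 452137742325434880 - 13 * sqrt(6) / 22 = 8.10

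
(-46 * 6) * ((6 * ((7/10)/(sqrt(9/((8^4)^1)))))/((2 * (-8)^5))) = 483/1280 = 0.38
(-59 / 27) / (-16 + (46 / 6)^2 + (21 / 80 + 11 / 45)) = -944 / 18699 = -0.05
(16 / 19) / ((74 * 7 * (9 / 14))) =16 / 6327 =0.00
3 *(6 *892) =16056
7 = 7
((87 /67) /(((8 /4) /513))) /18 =18.50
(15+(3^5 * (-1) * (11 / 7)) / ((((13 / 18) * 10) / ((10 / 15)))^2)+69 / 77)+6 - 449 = -20000869 / 46475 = -430.36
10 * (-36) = -360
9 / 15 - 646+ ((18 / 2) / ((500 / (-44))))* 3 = -80972 / 125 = -647.78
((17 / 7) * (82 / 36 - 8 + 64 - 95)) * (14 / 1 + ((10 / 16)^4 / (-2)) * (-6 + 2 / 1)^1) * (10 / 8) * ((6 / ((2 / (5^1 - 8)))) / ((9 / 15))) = 8230259725 / 344064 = 23920.72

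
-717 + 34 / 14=-5002 / 7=-714.57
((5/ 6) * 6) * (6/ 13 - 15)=-945/ 13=-72.69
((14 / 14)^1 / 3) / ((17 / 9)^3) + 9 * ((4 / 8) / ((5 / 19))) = 842553 / 49130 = 17.15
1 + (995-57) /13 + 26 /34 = 16336 /221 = 73.92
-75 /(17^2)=-75 /289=-0.26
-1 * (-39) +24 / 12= 41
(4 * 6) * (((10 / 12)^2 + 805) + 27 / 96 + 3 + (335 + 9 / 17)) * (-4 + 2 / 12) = -128880431 / 1224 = -105294.47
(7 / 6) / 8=7 / 48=0.15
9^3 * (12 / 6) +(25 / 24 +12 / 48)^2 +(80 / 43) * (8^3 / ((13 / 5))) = 587954671 / 321984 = 1826.04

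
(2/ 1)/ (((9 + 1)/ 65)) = 13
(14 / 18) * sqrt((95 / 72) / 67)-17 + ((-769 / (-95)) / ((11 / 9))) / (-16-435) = -8018936 / 471295 + 7 * sqrt(12730) / 7236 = -16.91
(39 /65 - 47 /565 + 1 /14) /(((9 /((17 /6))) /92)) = 202147 /11865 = 17.04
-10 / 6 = -1.67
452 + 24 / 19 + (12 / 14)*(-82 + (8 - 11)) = 50594 / 133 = 380.41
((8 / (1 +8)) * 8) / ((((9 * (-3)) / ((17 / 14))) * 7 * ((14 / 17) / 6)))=-9248 / 27783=-0.33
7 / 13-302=-3919 / 13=-301.46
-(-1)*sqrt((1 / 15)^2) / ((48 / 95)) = 19 / 144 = 0.13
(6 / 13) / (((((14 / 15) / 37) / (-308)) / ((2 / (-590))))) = 14652 / 767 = 19.10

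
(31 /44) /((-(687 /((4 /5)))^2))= -0.00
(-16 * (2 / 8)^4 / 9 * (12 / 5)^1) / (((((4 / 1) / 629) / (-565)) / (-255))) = -6041545 / 16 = -377596.56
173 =173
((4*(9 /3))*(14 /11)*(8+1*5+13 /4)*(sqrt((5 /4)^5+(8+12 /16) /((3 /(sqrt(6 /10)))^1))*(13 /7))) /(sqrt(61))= 845*sqrt(327936*sqrt(15)+1715625) /10736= 136.00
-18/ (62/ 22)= -198/ 31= -6.39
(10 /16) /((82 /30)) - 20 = -6485 /328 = -19.77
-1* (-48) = 48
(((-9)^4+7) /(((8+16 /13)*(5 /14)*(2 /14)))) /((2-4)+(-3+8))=1045954 /225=4648.68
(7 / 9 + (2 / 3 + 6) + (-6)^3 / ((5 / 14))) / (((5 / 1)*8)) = -26881 / 1800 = -14.93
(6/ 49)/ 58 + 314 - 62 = 358095/ 1421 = 252.00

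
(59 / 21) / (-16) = -0.18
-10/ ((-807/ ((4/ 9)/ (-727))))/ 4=-10/ 5280201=-0.00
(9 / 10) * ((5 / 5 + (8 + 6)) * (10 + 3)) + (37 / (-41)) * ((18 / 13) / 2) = 174.88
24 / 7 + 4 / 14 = 26 / 7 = 3.71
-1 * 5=-5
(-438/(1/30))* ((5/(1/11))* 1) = -722700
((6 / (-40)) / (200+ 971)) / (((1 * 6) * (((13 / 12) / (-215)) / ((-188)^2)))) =2279688 / 15223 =149.75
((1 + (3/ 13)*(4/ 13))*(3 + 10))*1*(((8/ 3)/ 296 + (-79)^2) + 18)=125749750/ 1443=87144.66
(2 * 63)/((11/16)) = 2016/11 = 183.27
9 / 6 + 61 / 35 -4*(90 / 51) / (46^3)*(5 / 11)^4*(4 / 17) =11686322069341 / 3603712460810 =3.24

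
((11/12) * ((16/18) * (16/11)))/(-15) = -32/405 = -0.08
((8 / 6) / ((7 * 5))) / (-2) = -2 / 105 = -0.02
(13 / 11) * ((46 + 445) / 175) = 3.32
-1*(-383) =383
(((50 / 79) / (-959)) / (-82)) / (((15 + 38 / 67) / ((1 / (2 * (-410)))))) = -335 / 531321893452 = -0.00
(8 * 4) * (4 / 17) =128 / 17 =7.53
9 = 9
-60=-60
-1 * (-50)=50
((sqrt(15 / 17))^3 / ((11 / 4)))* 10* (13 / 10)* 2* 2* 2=6240* sqrt(255) / 3179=31.34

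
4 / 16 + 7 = 29 / 4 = 7.25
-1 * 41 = -41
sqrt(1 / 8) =sqrt(2) / 4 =0.35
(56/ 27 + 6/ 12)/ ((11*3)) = 139/ 1782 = 0.08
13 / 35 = 0.37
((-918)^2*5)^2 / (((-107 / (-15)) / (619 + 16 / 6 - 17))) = 1504992178363626.17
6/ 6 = 1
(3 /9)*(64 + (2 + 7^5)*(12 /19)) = 3560.07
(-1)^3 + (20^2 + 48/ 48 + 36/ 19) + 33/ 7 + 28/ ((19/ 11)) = 56235/ 133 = 422.82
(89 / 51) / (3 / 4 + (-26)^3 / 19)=-6764 / 3582597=-0.00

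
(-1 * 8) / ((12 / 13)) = -8.67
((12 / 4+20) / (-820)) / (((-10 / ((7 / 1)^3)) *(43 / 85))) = 134113 / 70520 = 1.90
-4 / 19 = -0.21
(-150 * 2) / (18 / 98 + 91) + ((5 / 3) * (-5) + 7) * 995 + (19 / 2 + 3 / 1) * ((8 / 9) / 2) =-13314205 / 10053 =-1324.40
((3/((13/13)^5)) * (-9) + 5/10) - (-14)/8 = -24.75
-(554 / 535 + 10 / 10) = -1089 / 535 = -2.04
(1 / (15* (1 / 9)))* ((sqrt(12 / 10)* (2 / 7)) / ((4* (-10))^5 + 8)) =-3* sqrt(30) / 8959999300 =-0.00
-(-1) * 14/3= 14/3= 4.67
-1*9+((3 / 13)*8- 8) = -197 / 13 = -15.15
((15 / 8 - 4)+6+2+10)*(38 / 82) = 2413 / 328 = 7.36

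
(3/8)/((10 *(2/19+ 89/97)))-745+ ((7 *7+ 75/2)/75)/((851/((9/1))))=-95600175517/128330800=-744.95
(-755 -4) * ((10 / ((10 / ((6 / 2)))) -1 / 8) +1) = -23529 / 8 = -2941.12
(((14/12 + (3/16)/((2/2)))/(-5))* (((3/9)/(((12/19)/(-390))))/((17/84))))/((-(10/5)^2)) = -112385/1632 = -68.86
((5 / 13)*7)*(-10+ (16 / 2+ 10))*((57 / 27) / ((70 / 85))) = 55.21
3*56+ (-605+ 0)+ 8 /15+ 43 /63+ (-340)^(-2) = -3173728577 /7282800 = -435.78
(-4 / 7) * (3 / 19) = -0.09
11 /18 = 0.61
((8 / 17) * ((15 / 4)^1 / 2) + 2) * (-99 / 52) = -5.49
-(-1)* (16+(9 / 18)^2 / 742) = 47489 / 2968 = 16.00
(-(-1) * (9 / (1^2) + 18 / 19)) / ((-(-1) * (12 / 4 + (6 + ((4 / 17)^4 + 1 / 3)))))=47356407 / 44447764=1.07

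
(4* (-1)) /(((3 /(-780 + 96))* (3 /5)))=1520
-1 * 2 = -2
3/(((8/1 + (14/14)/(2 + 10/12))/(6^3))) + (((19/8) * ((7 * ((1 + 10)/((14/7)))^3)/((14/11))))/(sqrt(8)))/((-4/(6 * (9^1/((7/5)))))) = 5508/71-37554165 * sqrt(2)/7168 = -7331.69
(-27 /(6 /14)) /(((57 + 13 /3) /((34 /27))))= -119 /92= -1.29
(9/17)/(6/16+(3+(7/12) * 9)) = 0.06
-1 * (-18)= 18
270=270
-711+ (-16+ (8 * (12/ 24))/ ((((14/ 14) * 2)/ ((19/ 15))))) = -10867/ 15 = -724.47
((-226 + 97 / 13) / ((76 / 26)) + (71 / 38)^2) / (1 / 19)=-102917 / 76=-1354.17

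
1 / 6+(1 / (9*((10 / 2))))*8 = 31 / 90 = 0.34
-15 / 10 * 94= -141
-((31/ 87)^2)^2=-923521/ 57289761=-0.02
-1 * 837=-837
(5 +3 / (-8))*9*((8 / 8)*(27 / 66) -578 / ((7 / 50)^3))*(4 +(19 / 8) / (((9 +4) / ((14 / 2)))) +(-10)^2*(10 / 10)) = -5795332766245521 / 6278272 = -923077682.24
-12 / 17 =-0.71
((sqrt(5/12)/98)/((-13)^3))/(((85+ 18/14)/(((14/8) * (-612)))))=0.00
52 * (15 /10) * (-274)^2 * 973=5697817944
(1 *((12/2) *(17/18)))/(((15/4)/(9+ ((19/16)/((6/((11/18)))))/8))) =423725/31104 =13.62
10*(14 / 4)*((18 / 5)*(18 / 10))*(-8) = -9072 / 5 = -1814.40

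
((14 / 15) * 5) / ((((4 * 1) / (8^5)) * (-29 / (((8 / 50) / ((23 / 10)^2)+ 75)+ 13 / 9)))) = -41757442048 / 414207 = -100812.98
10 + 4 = 14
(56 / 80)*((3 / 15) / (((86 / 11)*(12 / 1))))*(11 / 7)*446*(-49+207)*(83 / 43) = 176927531 / 554700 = 318.96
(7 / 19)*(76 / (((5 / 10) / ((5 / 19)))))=280 / 19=14.74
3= 3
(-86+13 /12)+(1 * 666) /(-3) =-3683 /12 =-306.92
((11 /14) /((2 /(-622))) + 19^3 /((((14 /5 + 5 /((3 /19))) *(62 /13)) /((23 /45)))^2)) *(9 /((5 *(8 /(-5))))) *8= 15812923872149 /7192212412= 2198.62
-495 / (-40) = 99 / 8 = 12.38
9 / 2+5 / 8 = 41 / 8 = 5.12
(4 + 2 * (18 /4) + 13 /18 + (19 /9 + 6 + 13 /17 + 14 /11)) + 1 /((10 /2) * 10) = 335068 /14025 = 23.89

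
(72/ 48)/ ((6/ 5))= 5/ 4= 1.25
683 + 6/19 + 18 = 13325/19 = 701.32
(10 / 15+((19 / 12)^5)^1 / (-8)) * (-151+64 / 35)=1199780579 / 13934592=86.10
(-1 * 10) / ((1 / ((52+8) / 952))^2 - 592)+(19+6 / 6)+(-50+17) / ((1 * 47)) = 34771021 / 1799066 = 19.33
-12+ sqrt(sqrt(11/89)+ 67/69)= -12+ sqrt(423729 * sqrt(979)+ 36618783)/6141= -10.85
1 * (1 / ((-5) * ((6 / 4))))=-0.13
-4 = -4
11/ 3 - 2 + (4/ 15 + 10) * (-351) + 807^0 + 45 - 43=-53984/ 15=-3598.93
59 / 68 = 0.87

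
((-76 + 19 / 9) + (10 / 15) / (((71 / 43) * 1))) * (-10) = 734.85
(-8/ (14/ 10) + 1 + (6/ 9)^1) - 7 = -232/ 21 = -11.05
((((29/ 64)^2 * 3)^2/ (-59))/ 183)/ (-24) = 707281/ 483049603072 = 0.00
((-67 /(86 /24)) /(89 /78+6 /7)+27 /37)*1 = -14975757 /1735781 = -8.63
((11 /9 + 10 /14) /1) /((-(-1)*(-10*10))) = -0.02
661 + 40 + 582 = 1283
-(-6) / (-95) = -6 / 95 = -0.06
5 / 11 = 0.45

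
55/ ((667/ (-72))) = -3960/ 667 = -5.94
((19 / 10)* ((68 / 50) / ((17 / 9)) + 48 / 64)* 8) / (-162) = -931 / 6750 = -0.14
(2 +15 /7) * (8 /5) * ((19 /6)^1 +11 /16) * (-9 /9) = -1073 /42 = -25.55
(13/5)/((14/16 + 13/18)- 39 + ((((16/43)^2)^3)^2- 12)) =-37402214426237771511336/710681932398323305455625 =-0.05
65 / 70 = 13 / 14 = 0.93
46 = 46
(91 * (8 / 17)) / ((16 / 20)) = 910 / 17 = 53.53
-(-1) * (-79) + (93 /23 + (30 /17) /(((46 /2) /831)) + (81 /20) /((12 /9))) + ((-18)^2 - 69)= 7721173 /31280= 246.84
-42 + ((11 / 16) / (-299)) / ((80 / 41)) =-16074691 / 382720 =-42.00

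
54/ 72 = 3/ 4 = 0.75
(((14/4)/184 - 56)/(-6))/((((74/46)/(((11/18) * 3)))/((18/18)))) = 25179/2368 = 10.63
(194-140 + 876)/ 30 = 31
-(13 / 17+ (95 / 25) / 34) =-149 / 170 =-0.88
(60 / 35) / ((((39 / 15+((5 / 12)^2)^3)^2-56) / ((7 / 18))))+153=1678207583373851583 / 10969648268287511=152.99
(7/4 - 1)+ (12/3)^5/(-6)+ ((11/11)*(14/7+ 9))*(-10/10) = -2171/12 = -180.92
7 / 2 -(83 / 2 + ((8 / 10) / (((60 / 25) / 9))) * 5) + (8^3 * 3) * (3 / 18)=203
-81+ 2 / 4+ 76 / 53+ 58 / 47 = -387759 / 4982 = -77.83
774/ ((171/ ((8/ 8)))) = 86/ 19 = 4.53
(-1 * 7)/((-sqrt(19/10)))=7 * sqrt(190)/19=5.08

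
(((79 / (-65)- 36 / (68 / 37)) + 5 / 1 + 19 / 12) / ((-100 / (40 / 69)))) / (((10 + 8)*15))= 188561 / 617584500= 0.00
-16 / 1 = -16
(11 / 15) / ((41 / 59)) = 649 / 615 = 1.06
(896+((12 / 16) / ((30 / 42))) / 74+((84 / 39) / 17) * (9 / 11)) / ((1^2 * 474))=3224124491 / 1705395120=1.89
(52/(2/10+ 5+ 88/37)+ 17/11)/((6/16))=172872/7711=22.42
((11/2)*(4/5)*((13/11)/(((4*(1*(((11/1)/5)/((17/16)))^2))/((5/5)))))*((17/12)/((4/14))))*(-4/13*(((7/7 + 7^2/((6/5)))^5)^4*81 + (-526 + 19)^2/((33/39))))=-1863296307245683956738438208861960149711798103801245665/184560711441970102272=-10095844845242400360954450000000000.00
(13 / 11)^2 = 169 / 121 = 1.40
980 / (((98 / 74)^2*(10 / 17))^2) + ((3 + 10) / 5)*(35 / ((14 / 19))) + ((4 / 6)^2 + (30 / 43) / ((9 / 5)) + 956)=911100516811 / 455301630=2001.09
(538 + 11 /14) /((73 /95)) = 716585 /1022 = 701.16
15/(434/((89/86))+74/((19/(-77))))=25365/202034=0.13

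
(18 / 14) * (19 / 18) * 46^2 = 20102 / 7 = 2871.71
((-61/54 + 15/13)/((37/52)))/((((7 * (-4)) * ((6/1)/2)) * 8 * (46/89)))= -1513/15440544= -0.00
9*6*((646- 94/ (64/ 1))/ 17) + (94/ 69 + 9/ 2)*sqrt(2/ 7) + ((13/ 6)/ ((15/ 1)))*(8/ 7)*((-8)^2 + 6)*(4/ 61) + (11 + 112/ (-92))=809*sqrt(14)/ 966 + 7067861921/ 3434544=2061.01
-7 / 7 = -1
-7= -7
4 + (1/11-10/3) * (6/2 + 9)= -384/11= -34.91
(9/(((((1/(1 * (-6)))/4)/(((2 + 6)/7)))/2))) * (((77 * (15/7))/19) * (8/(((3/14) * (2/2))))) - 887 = -3058133/19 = -160954.37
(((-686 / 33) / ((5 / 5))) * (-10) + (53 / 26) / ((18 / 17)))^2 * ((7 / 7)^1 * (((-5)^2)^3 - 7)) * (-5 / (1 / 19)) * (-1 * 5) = 1442355744370818425 / 4416984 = 326547649792.44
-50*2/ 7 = -100/ 7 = -14.29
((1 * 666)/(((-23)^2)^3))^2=443556/21914624432020321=0.00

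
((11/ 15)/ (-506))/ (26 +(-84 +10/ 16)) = 4/ 158355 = 0.00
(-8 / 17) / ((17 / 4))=-32 / 289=-0.11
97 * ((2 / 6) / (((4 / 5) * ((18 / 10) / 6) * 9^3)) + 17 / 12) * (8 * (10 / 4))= 18056065 / 6561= 2752.03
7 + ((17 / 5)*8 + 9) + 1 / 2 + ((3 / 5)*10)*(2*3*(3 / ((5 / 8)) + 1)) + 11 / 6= 763 / 3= 254.33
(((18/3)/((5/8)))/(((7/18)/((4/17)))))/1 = 3456/595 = 5.81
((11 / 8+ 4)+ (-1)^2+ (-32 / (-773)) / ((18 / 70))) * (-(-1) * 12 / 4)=363767 / 18552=19.61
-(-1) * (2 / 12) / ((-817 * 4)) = -1 / 19608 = -0.00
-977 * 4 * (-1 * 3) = 11724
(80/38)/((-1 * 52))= -10/247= -0.04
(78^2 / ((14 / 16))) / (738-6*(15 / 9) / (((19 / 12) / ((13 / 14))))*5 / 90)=693576 / 73583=9.43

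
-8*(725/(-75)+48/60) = 1064/15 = 70.93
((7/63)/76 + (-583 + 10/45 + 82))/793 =-38059/60268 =-0.63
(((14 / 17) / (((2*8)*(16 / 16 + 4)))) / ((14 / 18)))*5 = 9 / 136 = 0.07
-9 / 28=-0.32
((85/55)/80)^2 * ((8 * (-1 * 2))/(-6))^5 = 36992/735075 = 0.05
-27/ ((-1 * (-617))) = -27/ 617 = -0.04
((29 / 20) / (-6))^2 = 841 / 14400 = 0.06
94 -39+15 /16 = 895 /16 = 55.94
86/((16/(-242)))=-5203/4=-1300.75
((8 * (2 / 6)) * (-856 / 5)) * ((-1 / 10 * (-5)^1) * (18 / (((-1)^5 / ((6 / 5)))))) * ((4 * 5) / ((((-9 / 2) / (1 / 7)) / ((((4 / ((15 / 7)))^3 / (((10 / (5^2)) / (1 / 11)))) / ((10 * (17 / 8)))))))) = -687210496 / 3155625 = -217.77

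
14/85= 0.16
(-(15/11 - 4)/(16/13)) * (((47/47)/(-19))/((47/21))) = -7917/157168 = -0.05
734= 734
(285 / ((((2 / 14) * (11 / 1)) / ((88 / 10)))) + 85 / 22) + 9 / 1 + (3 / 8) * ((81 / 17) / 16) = 38512433 / 23936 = 1608.98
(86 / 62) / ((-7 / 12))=-516 / 217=-2.38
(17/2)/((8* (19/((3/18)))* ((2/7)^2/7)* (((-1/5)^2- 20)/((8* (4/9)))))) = -145775/1023948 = -0.14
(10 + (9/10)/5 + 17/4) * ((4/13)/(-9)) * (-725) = 1073/3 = 357.67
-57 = -57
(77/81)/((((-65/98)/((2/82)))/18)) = -15092/23985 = -0.63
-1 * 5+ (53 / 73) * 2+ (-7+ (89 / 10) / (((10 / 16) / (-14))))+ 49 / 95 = -7260673 / 34675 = -209.39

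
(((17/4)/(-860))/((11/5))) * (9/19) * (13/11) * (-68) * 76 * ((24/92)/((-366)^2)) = 11271/890576698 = 0.00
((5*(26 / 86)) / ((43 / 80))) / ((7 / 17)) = 88400 / 12943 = 6.83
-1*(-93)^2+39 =-8610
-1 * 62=-62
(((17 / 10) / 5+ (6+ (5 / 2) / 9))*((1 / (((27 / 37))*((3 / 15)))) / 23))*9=55093 / 3105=17.74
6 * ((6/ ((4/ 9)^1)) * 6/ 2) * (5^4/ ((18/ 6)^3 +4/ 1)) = 4899.19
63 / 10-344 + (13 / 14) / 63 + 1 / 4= -2976179 / 8820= -337.44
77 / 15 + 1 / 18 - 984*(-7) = 620387 / 90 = 6893.19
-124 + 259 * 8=1948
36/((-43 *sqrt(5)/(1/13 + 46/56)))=-2943 *sqrt(5)/19565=-0.34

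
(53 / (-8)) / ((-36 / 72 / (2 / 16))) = 53 / 32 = 1.66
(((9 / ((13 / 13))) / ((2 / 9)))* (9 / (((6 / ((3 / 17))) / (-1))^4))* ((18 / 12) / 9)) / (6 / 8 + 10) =0.00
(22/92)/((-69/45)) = -165/1058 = -0.16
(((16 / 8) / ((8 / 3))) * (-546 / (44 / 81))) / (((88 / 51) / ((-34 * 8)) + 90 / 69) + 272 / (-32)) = 1322865999 / 12638120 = 104.67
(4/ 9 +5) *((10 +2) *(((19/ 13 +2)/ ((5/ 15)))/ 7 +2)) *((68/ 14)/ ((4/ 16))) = 172448/ 39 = 4421.74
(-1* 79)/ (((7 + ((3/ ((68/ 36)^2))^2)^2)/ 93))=-979.62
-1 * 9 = -9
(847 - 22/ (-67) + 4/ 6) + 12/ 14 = 1194335/ 1407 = 848.85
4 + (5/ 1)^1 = 9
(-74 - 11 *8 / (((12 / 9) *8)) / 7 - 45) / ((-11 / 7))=3365 / 44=76.48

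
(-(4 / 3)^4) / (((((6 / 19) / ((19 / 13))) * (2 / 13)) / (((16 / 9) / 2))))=-184832 / 2187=-84.51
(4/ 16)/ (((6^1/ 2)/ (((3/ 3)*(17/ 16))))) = 17/ 192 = 0.09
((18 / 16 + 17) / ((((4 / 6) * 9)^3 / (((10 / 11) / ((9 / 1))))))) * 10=0.08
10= 10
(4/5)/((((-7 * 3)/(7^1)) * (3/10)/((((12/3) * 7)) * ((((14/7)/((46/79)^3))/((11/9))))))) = -27610184/133837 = -206.30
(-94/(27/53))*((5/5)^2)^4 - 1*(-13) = -4631/27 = -171.52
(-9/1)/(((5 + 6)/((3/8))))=-27/88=-0.31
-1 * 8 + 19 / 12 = -77 / 12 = -6.42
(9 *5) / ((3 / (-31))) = -465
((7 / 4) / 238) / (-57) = -1 / 7752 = -0.00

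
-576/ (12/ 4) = -192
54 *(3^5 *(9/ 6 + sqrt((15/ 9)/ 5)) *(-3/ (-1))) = 13122 *sqrt(3) + 59049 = 81776.97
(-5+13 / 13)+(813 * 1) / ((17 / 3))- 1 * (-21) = 2728 / 17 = 160.47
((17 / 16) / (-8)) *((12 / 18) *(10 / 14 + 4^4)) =-10183 / 448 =-22.73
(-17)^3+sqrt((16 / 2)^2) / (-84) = -103175 / 21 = -4913.10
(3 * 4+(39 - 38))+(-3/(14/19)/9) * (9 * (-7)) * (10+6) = 469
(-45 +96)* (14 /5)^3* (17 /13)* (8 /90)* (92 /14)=20844992 /24375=855.18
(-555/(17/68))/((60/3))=-111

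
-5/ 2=-2.50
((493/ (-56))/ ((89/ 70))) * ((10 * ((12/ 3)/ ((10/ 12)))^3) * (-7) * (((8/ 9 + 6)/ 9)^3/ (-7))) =-30078900224/ 8758935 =-3434.08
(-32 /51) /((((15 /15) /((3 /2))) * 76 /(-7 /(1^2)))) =28 /323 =0.09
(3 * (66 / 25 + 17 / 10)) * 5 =651 / 10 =65.10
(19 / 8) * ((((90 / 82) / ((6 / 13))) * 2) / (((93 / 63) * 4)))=1.91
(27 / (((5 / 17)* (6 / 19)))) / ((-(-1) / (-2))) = -2907 / 5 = -581.40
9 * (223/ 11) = 182.45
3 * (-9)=-27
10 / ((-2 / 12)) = -60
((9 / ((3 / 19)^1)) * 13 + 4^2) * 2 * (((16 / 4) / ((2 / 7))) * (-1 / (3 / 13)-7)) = -720664 / 3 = -240221.33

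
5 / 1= 5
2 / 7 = 0.29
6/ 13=0.46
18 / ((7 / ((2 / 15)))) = 12 / 35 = 0.34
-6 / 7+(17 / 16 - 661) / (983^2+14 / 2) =-92838329 / 108225152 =-0.86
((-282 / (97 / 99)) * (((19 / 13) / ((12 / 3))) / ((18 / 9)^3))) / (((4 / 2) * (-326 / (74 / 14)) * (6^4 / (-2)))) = -363451 / 2209998336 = -0.00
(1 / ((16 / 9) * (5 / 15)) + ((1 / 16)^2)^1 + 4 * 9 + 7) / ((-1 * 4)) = -11.17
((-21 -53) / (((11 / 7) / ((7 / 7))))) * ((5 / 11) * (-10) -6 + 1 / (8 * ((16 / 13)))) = 3808595 / 7744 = 491.81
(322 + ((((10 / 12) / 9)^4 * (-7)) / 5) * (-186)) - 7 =446437565 / 1417176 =315.02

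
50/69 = 0.72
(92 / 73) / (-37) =-92 / 2701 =-0.03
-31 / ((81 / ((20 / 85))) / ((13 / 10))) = -806 / 6885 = -0.12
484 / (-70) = -242 / 35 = -6.91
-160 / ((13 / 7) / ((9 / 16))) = -630 / 13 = -48.46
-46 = -46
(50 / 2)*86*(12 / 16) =3225 / 2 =1612.50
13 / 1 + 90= 103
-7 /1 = -7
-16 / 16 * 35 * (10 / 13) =-350 / 13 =-26.92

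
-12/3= -4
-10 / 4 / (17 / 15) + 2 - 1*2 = -75 / 34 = -2.21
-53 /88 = -0.60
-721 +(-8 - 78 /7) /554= -1398086 /1939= -721.03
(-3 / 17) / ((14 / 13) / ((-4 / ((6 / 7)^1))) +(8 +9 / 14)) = -546 / 26027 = -0.02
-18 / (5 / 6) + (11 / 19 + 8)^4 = 3515484137 / 651605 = 5395.12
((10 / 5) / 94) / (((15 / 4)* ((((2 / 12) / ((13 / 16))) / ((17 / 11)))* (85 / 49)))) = 637 / 25850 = 0.02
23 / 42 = 0.55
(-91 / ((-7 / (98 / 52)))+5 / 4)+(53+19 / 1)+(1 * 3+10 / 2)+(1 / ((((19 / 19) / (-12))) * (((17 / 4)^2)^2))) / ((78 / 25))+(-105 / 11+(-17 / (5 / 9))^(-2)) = 372240759329 / 3869694972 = 96.19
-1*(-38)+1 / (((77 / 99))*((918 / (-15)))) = 9039 / 238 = 37.98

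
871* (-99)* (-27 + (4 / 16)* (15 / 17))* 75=11776725675 / 68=173187142.28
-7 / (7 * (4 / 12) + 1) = -21 / 10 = -2.10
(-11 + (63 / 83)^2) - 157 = -167.42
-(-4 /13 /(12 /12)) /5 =4 /65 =0.06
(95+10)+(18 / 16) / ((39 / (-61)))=103.24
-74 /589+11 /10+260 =1537139 /5890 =260.97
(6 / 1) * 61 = 366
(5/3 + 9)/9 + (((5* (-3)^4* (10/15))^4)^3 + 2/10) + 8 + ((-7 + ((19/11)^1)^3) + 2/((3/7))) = 26969754543341287056885000002193077/179685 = 150094635296999121000000000000.00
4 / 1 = 4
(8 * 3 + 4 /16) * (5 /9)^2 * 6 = 2425 /54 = 44.91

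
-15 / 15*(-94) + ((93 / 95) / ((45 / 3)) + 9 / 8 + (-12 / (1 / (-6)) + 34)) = 764523 / 3800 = 201.19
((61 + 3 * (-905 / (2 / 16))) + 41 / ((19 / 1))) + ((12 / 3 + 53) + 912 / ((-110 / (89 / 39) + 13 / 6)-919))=-211498728765 / 9791251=-21600.79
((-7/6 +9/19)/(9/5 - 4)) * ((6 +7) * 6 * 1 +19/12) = 25.07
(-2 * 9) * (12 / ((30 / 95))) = -684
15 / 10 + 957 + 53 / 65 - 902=7451 / 130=57.32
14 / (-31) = -14 / 31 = -0.45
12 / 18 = 2 / 3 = 0.67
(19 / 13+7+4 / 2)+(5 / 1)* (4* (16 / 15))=1240 / 39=31.79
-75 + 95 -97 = -77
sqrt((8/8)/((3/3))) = 1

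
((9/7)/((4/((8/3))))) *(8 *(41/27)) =656/63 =10.41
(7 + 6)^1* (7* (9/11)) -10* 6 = 159/11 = 14.45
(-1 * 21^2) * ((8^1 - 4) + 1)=-2205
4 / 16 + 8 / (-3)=-29 / 12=-2.42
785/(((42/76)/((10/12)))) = 74575/63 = 1183.73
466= 466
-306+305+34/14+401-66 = 2355/7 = 336.43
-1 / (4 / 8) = -2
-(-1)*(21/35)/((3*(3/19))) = 19/15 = 1.27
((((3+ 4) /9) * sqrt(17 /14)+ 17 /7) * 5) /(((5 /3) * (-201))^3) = -17 /52633525 -sqrt(238) /135343350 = -0.00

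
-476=-476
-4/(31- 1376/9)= 36/1097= 0.03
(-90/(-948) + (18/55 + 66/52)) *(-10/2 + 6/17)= -95541/12155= -7.86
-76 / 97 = -0.78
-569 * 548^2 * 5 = -854364880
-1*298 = -298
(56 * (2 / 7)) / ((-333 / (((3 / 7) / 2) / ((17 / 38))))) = -304 / 13209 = -0.02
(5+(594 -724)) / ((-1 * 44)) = 125 / 44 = 2.84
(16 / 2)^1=8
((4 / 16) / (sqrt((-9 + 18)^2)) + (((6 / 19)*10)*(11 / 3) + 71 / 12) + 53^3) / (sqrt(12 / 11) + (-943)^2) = 498104999291053 / 2974853355407658-50921927*sqrt(33) / 1487426677703829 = 0.17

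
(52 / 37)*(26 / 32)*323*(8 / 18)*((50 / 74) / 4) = 27.69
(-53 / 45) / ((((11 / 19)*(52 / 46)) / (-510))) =393737 / 429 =917.80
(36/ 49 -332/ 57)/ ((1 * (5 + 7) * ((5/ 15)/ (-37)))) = 131498/ 2793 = 47.08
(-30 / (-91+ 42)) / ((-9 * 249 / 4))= -40 / 36603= -0.00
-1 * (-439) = 439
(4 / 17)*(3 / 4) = 3 / 17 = 0.18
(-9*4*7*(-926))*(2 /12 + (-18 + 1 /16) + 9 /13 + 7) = -61147947 /26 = -2351844.12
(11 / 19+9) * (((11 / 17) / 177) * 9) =6006 / 19057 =0.32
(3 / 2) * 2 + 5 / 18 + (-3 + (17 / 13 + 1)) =605 / 234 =2.59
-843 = -843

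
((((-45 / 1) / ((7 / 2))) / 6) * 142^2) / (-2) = 151230 / 7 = 21604.29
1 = 1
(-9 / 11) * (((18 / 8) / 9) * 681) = -6129 / 44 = -139.30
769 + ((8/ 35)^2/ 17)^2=333500404721/ 433680625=769.00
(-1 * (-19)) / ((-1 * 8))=-19 / 8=-2.38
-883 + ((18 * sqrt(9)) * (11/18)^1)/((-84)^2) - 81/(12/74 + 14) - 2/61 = -16703861375/18794832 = -888.75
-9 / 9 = -1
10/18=5/9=0.56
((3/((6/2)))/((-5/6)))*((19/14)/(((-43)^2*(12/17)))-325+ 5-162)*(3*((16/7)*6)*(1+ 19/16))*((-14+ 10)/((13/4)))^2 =172482394752/2187367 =78853.89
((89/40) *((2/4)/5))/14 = 89/5600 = 0.02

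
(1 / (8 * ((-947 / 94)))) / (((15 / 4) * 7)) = -47 / 99435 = -0.00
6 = 6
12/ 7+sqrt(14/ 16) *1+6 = sqrt(14)/ 4+54/ 7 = 8.65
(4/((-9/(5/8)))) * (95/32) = -475/576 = -0.82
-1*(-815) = 815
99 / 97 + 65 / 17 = 7988 / 1649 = 4.84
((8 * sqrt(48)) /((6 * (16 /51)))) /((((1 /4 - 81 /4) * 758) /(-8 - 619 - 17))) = 2737 * sqrt(3) /3790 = 1.25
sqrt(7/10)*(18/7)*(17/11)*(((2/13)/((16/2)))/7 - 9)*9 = -901935*sqrt(70)/28028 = -269.24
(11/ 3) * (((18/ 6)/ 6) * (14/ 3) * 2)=154/ 9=17.11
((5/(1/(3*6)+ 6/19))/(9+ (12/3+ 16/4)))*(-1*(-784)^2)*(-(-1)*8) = -8408494080/2159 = -3894624.40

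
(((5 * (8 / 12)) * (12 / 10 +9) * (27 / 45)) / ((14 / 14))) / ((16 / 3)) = 153 / 40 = 3.82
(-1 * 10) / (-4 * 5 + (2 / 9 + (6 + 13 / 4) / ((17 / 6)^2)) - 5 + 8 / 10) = 65025 / 148423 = 0.44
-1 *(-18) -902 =-884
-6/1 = -6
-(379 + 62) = -441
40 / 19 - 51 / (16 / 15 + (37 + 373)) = 232105 / 117154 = 1.98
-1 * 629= -629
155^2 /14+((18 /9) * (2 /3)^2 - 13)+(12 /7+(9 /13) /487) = 1360627999 /797706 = 1705.68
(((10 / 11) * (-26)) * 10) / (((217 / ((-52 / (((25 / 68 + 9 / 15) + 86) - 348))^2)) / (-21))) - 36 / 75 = 169952354532 / 397332594725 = 0.43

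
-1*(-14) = 14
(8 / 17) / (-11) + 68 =12708 / 187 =67.96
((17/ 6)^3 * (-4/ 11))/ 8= -4913/ 4752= -1.03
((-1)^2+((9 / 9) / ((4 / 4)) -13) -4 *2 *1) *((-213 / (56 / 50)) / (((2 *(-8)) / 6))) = -303525 / 224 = -1355.02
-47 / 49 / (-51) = 47 / 2499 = 0.02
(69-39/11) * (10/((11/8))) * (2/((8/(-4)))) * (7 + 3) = -576000/121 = -4760.33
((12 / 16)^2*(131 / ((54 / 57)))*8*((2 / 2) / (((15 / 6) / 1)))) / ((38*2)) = 131 / 40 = 3.28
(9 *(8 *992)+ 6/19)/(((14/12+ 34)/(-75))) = -610677900/4009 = -152326.74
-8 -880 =-888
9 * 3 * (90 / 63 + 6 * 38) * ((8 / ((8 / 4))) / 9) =19272 / 7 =2753.14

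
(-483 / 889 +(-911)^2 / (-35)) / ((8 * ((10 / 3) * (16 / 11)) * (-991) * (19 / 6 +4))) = 0.09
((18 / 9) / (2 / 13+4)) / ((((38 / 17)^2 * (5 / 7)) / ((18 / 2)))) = 26299 / 21660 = 1.21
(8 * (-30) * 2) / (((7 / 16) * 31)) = -7680 / 217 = -35.39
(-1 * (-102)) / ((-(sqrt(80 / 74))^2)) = -1887 / 20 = -94.35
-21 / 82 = -0.26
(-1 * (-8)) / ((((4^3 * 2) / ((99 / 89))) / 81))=5.63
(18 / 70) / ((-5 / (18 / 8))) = -81 / 700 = -0.12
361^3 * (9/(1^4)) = 423412929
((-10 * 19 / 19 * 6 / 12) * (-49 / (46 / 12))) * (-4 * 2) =-11760 / 23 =-511.30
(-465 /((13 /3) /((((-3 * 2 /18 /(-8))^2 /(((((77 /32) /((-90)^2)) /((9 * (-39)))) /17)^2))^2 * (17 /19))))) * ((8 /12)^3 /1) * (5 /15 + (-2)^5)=15537241725218818389457920000000000 /35153041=441988553002251452142018700.00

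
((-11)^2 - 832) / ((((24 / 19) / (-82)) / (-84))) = -3877083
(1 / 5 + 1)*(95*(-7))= -798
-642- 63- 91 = -796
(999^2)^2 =996005996001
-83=-83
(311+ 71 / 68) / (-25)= -21219 / 1700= -12.48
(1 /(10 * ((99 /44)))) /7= 2 /315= 0.01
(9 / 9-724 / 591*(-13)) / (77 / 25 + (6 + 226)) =250075 / 3473307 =0.07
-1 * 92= -92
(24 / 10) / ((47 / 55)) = 132 / 47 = 2.81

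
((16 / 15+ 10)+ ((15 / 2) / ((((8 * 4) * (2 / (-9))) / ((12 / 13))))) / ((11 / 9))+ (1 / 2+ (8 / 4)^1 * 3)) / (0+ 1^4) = 1151101 / 68640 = 16.77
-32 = -32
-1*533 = -533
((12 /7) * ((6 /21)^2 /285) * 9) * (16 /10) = 0.01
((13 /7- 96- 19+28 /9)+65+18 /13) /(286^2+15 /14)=-71494 /133983603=-0.00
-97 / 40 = -2.42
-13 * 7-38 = -129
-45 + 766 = 721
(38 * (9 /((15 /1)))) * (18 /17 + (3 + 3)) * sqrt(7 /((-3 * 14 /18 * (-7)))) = 2736 * sqrt(21) /119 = 105.36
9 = 9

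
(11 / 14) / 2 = 11 / 28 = 0.39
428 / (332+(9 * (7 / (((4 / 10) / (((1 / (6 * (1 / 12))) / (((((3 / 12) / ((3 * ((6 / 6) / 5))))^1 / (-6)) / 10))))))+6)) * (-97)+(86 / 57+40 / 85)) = 103683 / 1064692621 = 0.00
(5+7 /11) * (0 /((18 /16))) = 0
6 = 6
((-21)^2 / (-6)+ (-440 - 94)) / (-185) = 3.28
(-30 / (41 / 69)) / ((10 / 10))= -50.49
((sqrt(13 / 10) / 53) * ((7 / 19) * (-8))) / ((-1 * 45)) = 28 * sqrt(130) / 226575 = 0.00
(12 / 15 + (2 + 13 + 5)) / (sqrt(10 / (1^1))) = 52 *sqrt(10) / 25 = 6.58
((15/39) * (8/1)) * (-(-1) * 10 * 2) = 800/13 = 61.54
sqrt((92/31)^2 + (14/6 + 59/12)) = 4.01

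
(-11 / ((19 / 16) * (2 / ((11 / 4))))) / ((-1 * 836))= 11 / 722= 0.02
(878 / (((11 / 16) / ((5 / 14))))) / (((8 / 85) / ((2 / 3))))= 746300 / 231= 3230.74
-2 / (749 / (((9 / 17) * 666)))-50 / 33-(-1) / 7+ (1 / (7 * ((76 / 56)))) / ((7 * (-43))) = -794429513 / 343294413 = -2.31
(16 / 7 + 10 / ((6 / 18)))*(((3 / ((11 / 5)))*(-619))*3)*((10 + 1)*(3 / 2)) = -9442845 / 7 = -1348977.86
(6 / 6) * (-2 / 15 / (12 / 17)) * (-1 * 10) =17 / 9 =1.89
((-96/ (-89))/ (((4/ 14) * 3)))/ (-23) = -112/ 2047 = -0.05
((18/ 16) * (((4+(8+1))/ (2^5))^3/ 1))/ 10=19773/ 2621440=0.01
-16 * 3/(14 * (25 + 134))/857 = -8/317947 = -0.00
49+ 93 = 142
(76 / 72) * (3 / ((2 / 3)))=19 / 4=4.75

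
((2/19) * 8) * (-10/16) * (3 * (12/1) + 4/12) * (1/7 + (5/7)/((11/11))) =-2180/133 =-16.39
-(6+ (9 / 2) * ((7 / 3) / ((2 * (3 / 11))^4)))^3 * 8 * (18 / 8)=-1248234666472711 / 35831808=-34835938.69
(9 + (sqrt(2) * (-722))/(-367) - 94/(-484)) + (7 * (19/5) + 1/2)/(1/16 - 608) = 722 * sqrt(2)/367 + 107688219/11769670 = 11.93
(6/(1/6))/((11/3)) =108/11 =9.82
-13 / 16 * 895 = -11635 / 16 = -727.19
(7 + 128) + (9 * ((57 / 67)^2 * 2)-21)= 570228 / 4489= 127.03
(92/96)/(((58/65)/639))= 318435/464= 686.28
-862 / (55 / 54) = -46548 / 55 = -846.33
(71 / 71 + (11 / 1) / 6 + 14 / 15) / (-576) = -113 / 17280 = -0.01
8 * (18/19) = 144/19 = 7.58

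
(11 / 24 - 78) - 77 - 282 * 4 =-1282.54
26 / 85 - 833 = -70779 / 85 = -832.69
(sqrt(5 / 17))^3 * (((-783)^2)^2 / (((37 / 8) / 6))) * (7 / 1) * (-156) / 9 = -10945570910339520 * sqrt(85) / 10693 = -9437312037625.27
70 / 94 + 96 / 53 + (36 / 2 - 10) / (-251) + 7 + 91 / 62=426099243 / 38764942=10.99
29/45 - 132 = -5911/45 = -131.36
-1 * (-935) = 935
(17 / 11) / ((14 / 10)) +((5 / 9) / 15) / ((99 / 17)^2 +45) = 7480289 / 6773382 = 1.10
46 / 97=0.47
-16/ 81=-0.20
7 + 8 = 15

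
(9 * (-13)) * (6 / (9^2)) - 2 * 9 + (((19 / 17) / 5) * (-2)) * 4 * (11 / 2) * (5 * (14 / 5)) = -41912 / 255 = -164.36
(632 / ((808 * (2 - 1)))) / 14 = 0.06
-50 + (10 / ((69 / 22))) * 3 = -930 / 23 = -40.43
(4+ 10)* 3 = 42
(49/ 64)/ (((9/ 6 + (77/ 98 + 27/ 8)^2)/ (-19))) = -45619/ 58993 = -0.77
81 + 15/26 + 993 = 27939/26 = 1074.58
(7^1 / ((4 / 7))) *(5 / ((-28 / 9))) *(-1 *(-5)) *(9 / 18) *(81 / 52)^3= -837019575 / 4499456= -186.03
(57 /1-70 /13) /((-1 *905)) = -0.06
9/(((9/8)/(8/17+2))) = 336/17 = 19.76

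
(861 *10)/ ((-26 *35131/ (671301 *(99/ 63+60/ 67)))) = -36743660235/ 2353777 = -15610.51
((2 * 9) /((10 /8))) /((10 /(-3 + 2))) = -36 /25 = -1.44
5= 5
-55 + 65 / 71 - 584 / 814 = -1583612 / 28897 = -54.80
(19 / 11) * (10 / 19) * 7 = 6.36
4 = 4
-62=-62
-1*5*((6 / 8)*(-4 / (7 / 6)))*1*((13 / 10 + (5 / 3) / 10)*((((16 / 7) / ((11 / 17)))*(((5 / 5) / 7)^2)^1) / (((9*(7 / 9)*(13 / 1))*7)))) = 3264 / 1529437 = 0.00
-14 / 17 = -0.82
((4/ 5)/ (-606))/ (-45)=2/ 68175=0.00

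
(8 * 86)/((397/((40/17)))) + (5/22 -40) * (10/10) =-5299935/148478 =-35.70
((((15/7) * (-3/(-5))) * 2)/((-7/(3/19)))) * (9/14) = -243/6517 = -0.04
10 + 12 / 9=34 / 3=11.33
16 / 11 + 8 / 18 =188 / 99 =1.90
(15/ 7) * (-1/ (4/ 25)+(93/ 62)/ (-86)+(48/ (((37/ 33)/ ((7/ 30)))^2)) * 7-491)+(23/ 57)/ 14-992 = -2026.36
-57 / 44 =-1.30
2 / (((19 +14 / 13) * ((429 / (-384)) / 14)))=-3584 / 2871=-1.25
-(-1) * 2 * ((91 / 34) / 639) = 91 / 10863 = 0.01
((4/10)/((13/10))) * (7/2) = 14/13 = 1.08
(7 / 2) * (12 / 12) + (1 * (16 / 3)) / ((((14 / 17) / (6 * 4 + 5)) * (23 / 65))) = 516101 / 966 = 534.27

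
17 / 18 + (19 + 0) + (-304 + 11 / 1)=-4915 / 18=-273.06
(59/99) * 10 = 590/99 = 5.96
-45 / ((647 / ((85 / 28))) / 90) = -172125 / 9058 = -19.00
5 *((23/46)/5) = 1/2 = 0.50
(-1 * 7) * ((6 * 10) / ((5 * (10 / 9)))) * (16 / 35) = -864 / 25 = -34.56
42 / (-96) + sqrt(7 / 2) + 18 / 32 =1 / 8 + sqrt(14) / 2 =2.00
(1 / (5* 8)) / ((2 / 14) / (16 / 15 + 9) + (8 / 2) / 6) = 3171 / 86360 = 0.04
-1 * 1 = -1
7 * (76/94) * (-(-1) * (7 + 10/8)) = 4389/94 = 46.69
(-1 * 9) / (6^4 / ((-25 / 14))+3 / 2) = 150 / 12071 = 0.01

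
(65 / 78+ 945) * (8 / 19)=22700 / 57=398.25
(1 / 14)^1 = 0.07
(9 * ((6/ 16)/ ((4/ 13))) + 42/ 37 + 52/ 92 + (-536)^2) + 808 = 7845993133/ 27232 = 288116.67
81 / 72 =9 / 8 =1.12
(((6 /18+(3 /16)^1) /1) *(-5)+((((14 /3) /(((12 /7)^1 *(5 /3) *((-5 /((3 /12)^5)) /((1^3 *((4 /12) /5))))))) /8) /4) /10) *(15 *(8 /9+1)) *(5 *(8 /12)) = -32640000833 /132710400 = -245.95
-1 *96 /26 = -48 /13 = -3.69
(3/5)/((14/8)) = 12/35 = 0.34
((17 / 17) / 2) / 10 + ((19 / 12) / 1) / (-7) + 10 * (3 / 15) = 383 / 210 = 1.82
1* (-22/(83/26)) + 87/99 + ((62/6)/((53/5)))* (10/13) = -9931991/1887171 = -5.26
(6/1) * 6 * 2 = 72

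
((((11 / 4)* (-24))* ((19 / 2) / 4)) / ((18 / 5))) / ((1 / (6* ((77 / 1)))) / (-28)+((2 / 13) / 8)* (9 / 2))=-1464463 / 2908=-503.60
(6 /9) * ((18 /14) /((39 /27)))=0.59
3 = 3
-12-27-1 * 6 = -45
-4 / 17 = -0.24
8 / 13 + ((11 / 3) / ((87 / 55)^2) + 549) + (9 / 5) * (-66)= 638026996 / 1475955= 432.28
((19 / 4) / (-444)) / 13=-19 / 23088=-0.00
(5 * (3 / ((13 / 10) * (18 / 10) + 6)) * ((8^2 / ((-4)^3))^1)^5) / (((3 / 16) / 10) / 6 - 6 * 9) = 80000 / 2401781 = 0.03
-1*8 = -8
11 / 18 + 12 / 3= 83 / 18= 4.61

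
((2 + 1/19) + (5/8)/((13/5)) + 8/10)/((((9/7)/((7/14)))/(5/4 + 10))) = 213913/15808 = 13.53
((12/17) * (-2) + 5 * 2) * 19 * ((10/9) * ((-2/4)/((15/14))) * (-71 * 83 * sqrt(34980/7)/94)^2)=-561626890756580/337977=-1661731096.37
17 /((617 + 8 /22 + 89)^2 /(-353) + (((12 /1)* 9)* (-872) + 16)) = -726121 /4082228980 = -0.00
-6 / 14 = -3 / 7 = -0.43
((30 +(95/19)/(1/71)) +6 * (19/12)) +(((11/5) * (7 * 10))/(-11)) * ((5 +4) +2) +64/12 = 245.83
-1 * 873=-873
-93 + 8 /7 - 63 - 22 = -1238 /7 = -176.86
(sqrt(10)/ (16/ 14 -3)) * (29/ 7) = -29 * sqrt(10)/ 13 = -7.05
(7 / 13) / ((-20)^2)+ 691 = 691.00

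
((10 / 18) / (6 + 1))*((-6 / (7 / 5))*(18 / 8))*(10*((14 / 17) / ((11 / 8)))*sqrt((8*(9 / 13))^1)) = -36000*sqrt(26) / 17017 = -10.79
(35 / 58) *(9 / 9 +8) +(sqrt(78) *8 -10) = -265 / 58 +8 *sqrt(78) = 66.09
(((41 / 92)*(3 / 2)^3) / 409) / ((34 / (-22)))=-12177 / 5117408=-0.00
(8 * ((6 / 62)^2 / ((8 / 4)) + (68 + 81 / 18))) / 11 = 557416 / 10571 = 52.73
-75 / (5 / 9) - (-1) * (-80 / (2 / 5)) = -335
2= 2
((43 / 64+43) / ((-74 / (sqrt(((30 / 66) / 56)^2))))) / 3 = -13975 / 8752128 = -0.00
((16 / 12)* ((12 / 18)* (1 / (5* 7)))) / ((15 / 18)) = 16 / 525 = 0.03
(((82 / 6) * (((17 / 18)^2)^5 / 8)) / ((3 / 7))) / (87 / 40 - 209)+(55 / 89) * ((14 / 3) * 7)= 477379674004966047805 / 23660318768054141952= 20.18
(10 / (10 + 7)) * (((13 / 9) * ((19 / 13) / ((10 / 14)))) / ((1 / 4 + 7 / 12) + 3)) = 532 / 1173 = 0.45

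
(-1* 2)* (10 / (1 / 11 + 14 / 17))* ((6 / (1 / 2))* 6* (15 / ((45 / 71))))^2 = -1206613760 / 19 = -63505987.37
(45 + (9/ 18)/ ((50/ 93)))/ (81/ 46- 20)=-105639/ 41950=-2.52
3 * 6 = 18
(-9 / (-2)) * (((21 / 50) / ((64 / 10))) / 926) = 189 / 592640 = 0.00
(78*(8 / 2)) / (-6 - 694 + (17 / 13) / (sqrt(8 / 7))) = -42182400 / 94639711 - 137904*sqrt(14) / 662477977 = -0.45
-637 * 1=-637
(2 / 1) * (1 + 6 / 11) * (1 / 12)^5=17 / 1368576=0.00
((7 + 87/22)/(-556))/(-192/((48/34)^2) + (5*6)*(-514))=0.00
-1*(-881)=881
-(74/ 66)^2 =-1369/ 1089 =-1.26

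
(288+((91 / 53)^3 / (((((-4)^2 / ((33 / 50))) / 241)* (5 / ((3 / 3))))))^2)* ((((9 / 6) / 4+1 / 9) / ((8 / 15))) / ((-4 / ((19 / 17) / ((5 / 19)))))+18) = 10232955015913585465976079 / 1543348794134528000000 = 6630.36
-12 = -12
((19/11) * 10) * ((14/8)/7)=95/22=4.32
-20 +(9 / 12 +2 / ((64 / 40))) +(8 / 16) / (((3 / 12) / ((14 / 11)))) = -15.45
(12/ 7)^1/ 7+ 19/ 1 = 943/ 49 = 19.24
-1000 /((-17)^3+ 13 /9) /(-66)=-375 /121561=-0.00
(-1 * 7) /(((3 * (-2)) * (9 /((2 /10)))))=7 /270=0.03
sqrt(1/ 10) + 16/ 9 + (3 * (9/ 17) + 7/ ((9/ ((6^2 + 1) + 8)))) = sqrt(10)/ 10 + 5870/ 153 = 38.68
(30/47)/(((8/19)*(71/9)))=2565/13348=0.19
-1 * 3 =-3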